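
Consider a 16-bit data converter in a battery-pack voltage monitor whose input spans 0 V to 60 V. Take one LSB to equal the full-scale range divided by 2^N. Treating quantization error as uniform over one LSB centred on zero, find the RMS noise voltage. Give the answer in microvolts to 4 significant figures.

264.3 µV

Span = 60 V.
LSB = 60 V / 2^16 = 0.915527 mV.
σ_q = LSB/√12 = 0.915527 mV/3.4641 = 264.3 µV.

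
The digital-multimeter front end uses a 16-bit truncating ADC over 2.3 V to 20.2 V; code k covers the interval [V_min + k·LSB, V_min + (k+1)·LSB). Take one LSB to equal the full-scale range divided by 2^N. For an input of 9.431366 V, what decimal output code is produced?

Full-scale range = 20.2 V − (2.3 V) = 17.9 V. LSB = 17.9 V / 2^16 ≈ 273.1 µV.
V_in − V_min = 9.431366 − (2.3) = 7.131366 V.
Divide by LSB: 7.131366 × 65536/17.9 = 26109.5644.
Truncating gives code 26109.

26109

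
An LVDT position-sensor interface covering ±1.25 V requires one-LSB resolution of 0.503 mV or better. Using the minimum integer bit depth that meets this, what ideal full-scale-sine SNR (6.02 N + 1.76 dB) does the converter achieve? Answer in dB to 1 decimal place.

Full-scale range = 1.25 V − (-1.25 V) = 2.5 V.
Required number of levels: 2.5/0.503 mV = 4970.2; smallest N with 2^N ≥ that is 13.
6.02(13) + 1.76 = 80.02 dB.

80.0 dB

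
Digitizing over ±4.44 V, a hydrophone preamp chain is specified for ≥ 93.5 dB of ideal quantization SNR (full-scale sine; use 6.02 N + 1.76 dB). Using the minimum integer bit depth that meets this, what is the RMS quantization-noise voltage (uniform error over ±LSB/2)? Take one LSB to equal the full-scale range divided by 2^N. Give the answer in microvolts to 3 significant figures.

39.1 µV

Range = 4.44 − (-4.44) = 8.88 V.
N ≥ (93.5 − 1.76)/6.02 = 15.239 → N_min = 16.
LSB = 8.88 V / 2^16 = 135.50 µV.
σ_q = LSB/√12 = 135.50 µV/3.4641 = 39.1 µV.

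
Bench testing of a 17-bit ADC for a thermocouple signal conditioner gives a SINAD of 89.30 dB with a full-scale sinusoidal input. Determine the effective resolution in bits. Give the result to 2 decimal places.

14.54 bits

ENOB = (89.30 − 1.76)/6.02 = 14.5415 bits.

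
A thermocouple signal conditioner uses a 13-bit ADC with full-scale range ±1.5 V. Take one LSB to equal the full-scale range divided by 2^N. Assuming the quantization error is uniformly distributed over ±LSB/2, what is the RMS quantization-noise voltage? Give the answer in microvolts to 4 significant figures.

The full-scale span is 1.5 − (-1.5) = 3 V.
LSB = 3 V / 2^13 = 366.211 µV.
V_rms = LSB/√12 = 366.211 µV / √12 = 105.7 µV.

105.7 µV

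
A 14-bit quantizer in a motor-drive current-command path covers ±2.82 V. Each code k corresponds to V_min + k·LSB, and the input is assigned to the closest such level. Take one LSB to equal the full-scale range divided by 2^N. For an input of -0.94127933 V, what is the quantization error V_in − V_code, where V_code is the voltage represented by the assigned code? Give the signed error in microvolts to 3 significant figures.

Range = 2.82 − (-2.82) = 5.64 V. LSB = 5.64 V / 2^14 ≈ 344.2 µV.
Position in LSBs: (-0.94127933 − (-2.82)) × 16384/5.64 = 5457.6169; rounding gives k = 5458.
Reconstructed level: -2.82 + 5458 × 5.64/16384 V = -0.94114746094 V.
e = -0.94127933 − (-0.94114746094) = −132 µV.

−132 µV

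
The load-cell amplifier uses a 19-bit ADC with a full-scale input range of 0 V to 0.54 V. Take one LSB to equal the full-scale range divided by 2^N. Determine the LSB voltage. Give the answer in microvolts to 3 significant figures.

1.03 µV

Span = 0.54 V.
Number of codes = 2^19 = 524288.
LSB = 0.54 V ÷ 2^19 = 0.54/524288 V = 1.03 µV.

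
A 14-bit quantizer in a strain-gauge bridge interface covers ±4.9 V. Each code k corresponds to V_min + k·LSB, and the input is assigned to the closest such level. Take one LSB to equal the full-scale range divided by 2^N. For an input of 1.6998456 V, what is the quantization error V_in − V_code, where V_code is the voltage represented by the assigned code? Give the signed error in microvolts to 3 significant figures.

Full-scale range = 4.9 V − (-4.9 V) = 9.8 V. LSB = 9.8 V / 2^14 ≈ 0.5981 mV.
Position in LSBs: (1.6998456 − (-4.9)) × 16384/9.8 = 11033.8643; rounding gives k = 11034.
V_code = V_min + k × range/2^14 = -4.9 + 11034 × 9.8/16384 = 1.6999267578 V.
e = 1.6998456 − (1.6999267578) = −81.2 µV.

−81.2 µV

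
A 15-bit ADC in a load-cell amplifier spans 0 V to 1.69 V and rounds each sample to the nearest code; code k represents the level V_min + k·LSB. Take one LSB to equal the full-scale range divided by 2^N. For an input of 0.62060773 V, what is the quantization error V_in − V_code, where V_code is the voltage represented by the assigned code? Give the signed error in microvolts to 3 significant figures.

Span = 1.69 V. LSB = 1.69 V / 2^15 ≈ 51.57 µV.
(0.62060773 − (0)) / LSB = 0.62060773 × 32768/1.69 = 12033.1799. Nearest integer: k = 12033.
V_code = V_min + k × range/2^15 = 0 + 12033 × 1.69/32768 = 0.62059844971 V.
V_in − V_code = 0.62060773 − (0.62059844971) = +9.28 µV.

+9.28 µV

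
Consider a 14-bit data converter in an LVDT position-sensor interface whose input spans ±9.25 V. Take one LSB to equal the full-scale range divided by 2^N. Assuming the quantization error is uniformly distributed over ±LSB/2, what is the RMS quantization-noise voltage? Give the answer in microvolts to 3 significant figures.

Range = 9.25 − (-9.25) = 18.5 V.
Step size = 18.5/16384 V = 1.1292 mV.
V_rms = LSB/√12 = 1.1292 mV / √12 = 326 µV.

326 µV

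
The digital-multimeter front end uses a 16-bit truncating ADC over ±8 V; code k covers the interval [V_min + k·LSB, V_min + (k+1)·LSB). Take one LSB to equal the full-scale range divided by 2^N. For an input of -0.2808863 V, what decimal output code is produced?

Range = 8 − (-8) = 16 V. LSB = 16 V / 2^16 ≈ 244.1 µV.
V_in − V_min = -0.2808863 − (-8) = 7.7191137 V.
Divide by LSB: 7.7191137 × 65536/16 = 31617.4897.
Truncating gives code 31617.

31617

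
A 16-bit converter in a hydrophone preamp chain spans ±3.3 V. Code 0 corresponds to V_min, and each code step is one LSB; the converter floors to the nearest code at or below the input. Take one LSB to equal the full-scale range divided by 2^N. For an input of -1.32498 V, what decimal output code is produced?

Full-scale range = 3.3 V − (-3.3 V) = 6.6 V. LSB = 6.6 V / 2^16 ≈ 100.7 µV.
(V_in − V_min) × 2^16/range = (-1.32498 − (-3.3)) × 65536/6.6 = 19611.350.
Floor → code = 19611.

19611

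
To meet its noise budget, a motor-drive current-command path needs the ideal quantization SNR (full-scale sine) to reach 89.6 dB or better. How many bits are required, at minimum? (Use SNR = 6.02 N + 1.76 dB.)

15 bits

Required N = ⌈(89.6 − 1.76)/6.02⌉ = ⌈14.591⌉ = 15.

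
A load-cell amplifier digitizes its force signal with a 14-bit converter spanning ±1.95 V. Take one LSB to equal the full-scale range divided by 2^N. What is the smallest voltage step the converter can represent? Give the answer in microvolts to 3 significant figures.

238 µV

Range = 1.95 − (-1.95) = 3.9 V.
Number of codes = 2^14 = 16384.
One LSB is 3.9 V / 16384 = 238 µV.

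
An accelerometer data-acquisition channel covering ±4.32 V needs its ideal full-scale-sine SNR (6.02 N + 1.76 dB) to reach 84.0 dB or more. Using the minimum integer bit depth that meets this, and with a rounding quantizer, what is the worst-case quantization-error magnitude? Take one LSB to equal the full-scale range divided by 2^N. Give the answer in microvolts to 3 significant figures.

Range = 4.32 − (-4.32) = 8.64 V.
N ≥ (84.0 − 1.76)/6.02 = 13.661 → N_min = 14.
LSB = 8.64 V ÷ 2^14 = 8.64/16384 V = 0.52734 mV.
|e|_max = LSB/2 = 264 µV.

264 µV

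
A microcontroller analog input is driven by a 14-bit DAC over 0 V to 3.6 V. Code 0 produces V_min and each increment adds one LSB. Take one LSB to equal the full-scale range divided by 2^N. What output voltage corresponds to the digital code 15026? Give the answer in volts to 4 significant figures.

3.302 V

Span = 3.6 V. LSB = 3.6 V / 2^14.
V_out = V_min + code × LSB = 0 V + 15026 × 3.6 V / 16384
      = 0 + 3.30161 = 3.30161 V.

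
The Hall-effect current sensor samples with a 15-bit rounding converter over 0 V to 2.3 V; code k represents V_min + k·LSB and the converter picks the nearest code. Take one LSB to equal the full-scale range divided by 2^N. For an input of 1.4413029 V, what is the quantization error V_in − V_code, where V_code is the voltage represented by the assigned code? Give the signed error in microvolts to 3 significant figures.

+12.6 µV

Full-scale range = 2.3 V. LSB = 2.3 V / 2^15 ≈ 70.19 µV.
(1.4413029 − (0)) / LSB = 1.4413029 × 32768/2.3 = 20534.1798. Nearest integer: k = 20534.
Reconstructed level: 0 + 20534 × 2.3/32768 V = 1.4412902832 V.
e = 1.4413029 − (1.4412902832) = +12.6 µV.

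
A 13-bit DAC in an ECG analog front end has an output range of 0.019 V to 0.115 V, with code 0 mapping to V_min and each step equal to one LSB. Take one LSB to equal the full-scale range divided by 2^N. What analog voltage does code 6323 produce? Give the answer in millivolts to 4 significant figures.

The full-scale span is 0.115 − (0.019) = 0.096 V. LSB = 0.096 V / 2^13.
V_out = V_min + code × LSB = 0.019 V + 6323 × 0.096 V / 8192
      = 0.019 V + 0.0740977 V = 0.0930977 V.

93.10 mV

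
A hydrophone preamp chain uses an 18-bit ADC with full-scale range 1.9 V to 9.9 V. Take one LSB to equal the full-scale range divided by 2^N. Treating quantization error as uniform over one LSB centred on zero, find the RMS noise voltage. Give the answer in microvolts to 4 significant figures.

8.810 µV

Span: 9.9 V − (1.9 V) = 8 V.
LSB = 8 V / 2^18 = 30.5176 µV.
σ_q = LSB/√12 = 30.5176 µV/3.4641 = 8.810 µV.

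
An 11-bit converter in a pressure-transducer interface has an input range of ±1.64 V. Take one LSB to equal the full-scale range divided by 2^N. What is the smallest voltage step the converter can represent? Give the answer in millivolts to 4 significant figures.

Span: 1.64 V − (-1.64 V) = 3.28 V.
There are 2^11 = 2048 steps.
LSB = 3.28 V / 2^11 = 1.602 mV.

1.602 mV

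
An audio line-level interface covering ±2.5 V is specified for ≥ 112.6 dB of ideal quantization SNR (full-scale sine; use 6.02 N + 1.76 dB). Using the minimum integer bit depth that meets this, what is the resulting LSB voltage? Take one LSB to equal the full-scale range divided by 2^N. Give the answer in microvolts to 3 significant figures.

The full-scale span is 2.5 − (-2.5) = 5 V.
Required N = ⌈(112.6 − 1.76)/6.02⌉ = ⌈18.412⌉ = 19.
One LSB is 5 V / 524288 = 9.54 µV.

9.54 µV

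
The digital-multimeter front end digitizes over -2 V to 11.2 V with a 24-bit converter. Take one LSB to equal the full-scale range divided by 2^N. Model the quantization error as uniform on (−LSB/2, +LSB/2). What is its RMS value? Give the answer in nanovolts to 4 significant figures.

Range = 11.2 − (-2) = 13.2 V.
Step size = 13.2/16777216 V = 0.786781 µV.
V_rms = LSB/√12 = 0.786781 µV / √12 = 227.1 nV.

227.1 nV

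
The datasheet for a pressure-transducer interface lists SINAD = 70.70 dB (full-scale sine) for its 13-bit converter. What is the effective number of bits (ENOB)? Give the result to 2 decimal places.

11.45 bits

ENOB = (SINAD − 1.76) / 6.02 = (70.70 − 1.76) / 6.02 = 68.94 / 6.02 = 11.4518.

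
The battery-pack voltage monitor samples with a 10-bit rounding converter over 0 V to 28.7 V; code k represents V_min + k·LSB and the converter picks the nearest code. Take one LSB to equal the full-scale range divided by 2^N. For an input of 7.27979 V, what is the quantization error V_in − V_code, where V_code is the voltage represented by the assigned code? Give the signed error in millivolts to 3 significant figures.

V_FS = 28.7 V. LSB = 28.7 V / 2^10 ≈ 28.03 mV.
(V_in − V_min)/LSB = (7.27979 − (0)) × 1024/28.7 = 259.7388 → nearest code k = 260.
V_code = V_min + k × range/2^10 = 0 + 260 × 28.7/1024 = 7.287109375 V.
V_in − V_code = 7.27979 − (7.287109375) = −7.32 mV.

−7.32 mV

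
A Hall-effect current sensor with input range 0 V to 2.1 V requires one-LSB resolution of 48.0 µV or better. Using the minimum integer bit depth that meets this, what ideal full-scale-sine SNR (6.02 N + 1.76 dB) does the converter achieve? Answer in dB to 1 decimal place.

98.1 dB

Range is 2.1 V.
Required number of levels: 2.1/48.0 µV = 43750; smallest N with 2^N ≥ that is 16.
Ideal SNR at N = 16: 6.02·16 + 1.76 = 98.1 dB.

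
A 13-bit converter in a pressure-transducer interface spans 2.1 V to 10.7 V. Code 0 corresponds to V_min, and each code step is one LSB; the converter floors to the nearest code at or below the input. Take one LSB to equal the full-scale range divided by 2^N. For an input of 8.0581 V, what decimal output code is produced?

5675

Full-scale range = 10.7 V − (2.1 V) = 8.6 V. LSB = 8.6 V / 2^13 ≈ 1.050 mV.
(V_in − V_min) × 2^13/range = (8.0581 − (2.1)) × 8192/8.6 = 5675.437.
Floor → code = 5675.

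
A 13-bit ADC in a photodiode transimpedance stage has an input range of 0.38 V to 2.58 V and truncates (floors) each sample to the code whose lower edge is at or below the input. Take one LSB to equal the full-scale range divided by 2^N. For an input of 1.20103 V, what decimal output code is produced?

3057

Span: 2.58 V − (0.38 V) = 2.2 V. LSB = 2.2 V / 2^13 ≈ 268.6 µV.
V_in − V_min = 1.20103 − (0.38) = 0.82103 V.
Divide by LSB: 0.82103 × 8192/2.2 = 3057.2172.
Truncating gives code 3057.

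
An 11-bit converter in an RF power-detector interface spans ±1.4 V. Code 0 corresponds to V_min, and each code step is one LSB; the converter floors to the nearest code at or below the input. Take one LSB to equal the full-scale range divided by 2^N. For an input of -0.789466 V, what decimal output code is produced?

446

The full-scale span is 1.4 − (-1.4) = 2.8 V. LSB = 2.8 V / 2^11 ≈ 1.367 mV.
(V_in − V_min) × 2^11/range = (-0.789466 − (-1.4)) × 2048/2.8 = 446.562.
Floor → code = 446.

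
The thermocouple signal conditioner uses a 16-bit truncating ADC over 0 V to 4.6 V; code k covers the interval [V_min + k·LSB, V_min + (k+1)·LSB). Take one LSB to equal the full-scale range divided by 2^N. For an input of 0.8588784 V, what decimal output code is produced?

12236

V_FS = 4.6 V. LSB = 4.6 V / 2^16 ≈ 70.19 µV.
(V_in − V_min) × 2^16/range = (0.8588784 − (0)) × 65536/4.6 = 12236.403.
Floor → code = 12236.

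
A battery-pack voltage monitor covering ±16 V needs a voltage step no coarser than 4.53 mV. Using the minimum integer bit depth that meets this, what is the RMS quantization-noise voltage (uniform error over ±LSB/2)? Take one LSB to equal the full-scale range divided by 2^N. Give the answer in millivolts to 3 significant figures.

The full-scale span is 16 − (-16) = 32 V.
Need 2^N ≥ 32 V / 4.53 mV = 7064 → N_min = 13.
LSB = 32 V / 2^13 = 3.9063 mV.
σ_q = LSB/√12 = 3.9063 mV/3.4641 = 1.13 mV.

1.13 mV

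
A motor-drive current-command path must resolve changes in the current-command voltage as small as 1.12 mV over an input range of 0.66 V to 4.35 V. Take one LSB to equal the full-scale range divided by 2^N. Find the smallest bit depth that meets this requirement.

Full-scale range = 4.35 V − (0.66 V) = 3.69 V.
Levels needed ≥ 3.69/1.12 mV = 3295. 2^12 = 4096 suffices, so N_min = 12.

12 bits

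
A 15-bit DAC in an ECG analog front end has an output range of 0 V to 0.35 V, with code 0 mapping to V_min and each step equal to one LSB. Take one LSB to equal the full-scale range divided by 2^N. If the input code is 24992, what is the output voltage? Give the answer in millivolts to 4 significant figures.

V_FS = 0.35 V. LSB = 0.35 V / 2^15.
V_out = V_min + code × LSB = 0 V + 24992 × 0.35 V / 32768
      = 0 + 0.266943 = 0.266943 V.

266.9 mV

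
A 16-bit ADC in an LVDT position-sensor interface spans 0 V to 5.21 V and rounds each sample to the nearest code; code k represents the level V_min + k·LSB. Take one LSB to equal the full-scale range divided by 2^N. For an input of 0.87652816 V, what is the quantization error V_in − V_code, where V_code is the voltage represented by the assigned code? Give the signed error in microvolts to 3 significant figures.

V_FS = 5.21 V. LSB = 5.21 V / 2^16 ≈ 79.50 µV.
(0.87652816 − (0)) / LSB = 0.87652816 × 65536/5.21 = 11025.7485. Nearest integer: k = 11026.
Reconstructed level: 0 + 11026 × 5.21/65536 V = 0.87654815674 V.
e = 0.87652816 − (0.87654815674) = −20.0 µV.

−20.0 µV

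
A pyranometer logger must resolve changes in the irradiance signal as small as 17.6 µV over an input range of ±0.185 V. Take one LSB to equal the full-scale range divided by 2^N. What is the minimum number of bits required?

The full-scale span is 0.185 − (-0.185) = 0.37 V.
Required number of levels: 0.37/17.6 µV = 21023; smallest N with 2^N ≥ that is 15.

15 bits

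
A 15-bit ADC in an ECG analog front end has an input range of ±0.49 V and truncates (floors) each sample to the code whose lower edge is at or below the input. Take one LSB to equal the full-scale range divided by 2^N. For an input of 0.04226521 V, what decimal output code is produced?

17797

Full-scale range = 0.49 V − (-0.49 V) = 0.98 V. LSB = 0.98 V / 2^15 ≈ 29.91 µV.
V_in − V_min = 0.04226521 − (-0.49) = 0.53226521 V.
Divide by LSB: 0.53226521 × 32768/0.98 = 17797.2106.
Truncating gives code 17797.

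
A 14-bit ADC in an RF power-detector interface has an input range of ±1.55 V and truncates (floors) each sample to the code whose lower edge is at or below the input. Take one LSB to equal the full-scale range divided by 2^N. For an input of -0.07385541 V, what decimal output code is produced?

Span: 1.55 V − (-1.55 V) = 3.1 V. LSB = 3.1 V / 2^14 ≈ 189.2 µV.
code = ⌊(V_in − V_min)/LSB⌋ = ⌊(V_in − V_min) × 2^14 / range⌋
     = ⌊(-0.07385541 − (-1.55)) × 16384 / 3.1⌋ = ⌊1.47614459 × 16384/3.1⌋
     = ⌊7801.662⌋ = 7801.

7801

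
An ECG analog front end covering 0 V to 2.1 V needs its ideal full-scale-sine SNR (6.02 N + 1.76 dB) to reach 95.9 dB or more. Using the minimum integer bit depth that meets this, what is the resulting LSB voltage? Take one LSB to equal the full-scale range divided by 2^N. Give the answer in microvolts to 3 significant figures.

32.0 µV

Range is 2.1 V.
Solving 6.02 N ≥ 95.9 − 1.76: N ≥ 15.638. Round up → N = 16.
One LSB is 2.1 V / 65536 = 32.0 µV.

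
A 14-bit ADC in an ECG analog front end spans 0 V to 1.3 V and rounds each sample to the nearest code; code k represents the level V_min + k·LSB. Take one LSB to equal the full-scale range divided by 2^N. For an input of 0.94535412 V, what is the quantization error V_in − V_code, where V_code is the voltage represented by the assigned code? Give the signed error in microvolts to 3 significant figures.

+29.4 µV

V_FS = 1.3 V. LSB = 1.3 V / 2^14 ≈ 79.35 µV.
(0.94535412 − (0)) / LSB = 0.94535412 × 16384/1.3 = 11914.3707. Nearest integer: k = 11914.
V_code = V_min + k × range/2^14 = 0 + 11914 × 1.3/16384 = 0.94532470703 V.
Error = V_in − V_code = 0.94535412 − (0.94532470703) = +29.4 µV.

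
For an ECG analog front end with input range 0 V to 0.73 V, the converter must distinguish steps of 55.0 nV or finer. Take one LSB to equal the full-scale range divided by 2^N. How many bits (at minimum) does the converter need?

Range is 0.73 V.
Required number of levels: 0.73/55.0 nV = 1.3273e7; smallest N with 2^N ≥ that is 24.

24 bits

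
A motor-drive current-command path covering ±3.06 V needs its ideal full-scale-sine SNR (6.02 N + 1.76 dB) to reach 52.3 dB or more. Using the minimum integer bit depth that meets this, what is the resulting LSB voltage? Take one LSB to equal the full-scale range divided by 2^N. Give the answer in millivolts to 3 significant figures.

Range = 3.06 − (-3.06) = 6.12 V.
6.02 N + 1.76 ≥ 52.3 gives N ≥ 8.395, so the minimum integer is 9.
LSB = 6.12 V / 2^9 = 12.0 mV.

12.0 mV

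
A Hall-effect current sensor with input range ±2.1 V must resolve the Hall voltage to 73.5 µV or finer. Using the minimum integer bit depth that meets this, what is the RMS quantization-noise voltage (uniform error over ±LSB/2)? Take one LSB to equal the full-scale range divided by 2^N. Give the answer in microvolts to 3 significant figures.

Full-scale range = 2.1 V − (-2.1 V) = 4.2 V.
Need 2^N ≥ 4.2 V / 73.5 µV = 57140 → N_min = 16.
LSB = 4.2 V ÷ 2^16 = 4.2/65536 V = 64.087 µV.
σ_q = LSB/√12 = 64.087 µV/3.4641 = 18.5 µV.

18.5 µV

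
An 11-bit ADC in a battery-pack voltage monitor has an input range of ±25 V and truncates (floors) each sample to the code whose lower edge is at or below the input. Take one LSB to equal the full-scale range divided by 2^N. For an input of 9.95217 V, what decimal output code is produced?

1431

Range = 25 − (-25) = 50 V. LSB = 50 V / 2^11 ≈ 24.41 mV.
V_in − V_min = 9.95217 − (-25) = 34.95217 V.
Divide by LSB: 34.95217 × 2048/50 = 1431.6409.
Truncating gives code 1431.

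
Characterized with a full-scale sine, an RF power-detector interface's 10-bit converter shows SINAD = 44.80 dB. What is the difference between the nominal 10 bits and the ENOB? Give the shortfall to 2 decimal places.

2.85 bits

N_eff = (44.80 − 1.76)/6.02 = 7.1495 bits.
Lost resolution: 10 − 7.1495 = 2.8505 bits.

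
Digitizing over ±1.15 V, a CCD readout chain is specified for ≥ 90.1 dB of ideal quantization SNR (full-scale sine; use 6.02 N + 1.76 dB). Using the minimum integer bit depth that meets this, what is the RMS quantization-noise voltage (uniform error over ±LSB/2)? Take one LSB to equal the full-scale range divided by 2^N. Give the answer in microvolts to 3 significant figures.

20.3 µV

The full-scale span is 1.15 − (-1.15) = 2.3 V.
Required N = ⌈(90.1 − 1.76)/6.02⌉ = ⌈14.674⌉ = 15.
LSB = 2.3 V / 2^15 = 70.190 µV.
V_rms = LSB/√12 = 20.3 µV.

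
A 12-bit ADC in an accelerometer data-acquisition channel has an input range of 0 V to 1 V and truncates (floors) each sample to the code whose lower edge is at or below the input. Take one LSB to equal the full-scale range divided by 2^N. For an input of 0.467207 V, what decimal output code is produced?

1913

V_FS = 1 V. LSB = 1 V / 2^12 ≈ 244.1 µV.
(V_in − V_min) × 2^12/range = (0.467207 − (0)) × 4096/1 = 1913.680.
Floor → code = 1913.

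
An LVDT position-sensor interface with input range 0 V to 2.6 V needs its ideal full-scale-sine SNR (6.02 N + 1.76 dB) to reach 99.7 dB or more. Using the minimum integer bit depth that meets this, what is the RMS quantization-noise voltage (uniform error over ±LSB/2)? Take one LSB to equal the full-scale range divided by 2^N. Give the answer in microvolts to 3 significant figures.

Span = 2.6 V.
6.02 N + 1.76 ≥ 99.7 gives N ≥ 16.269, so the minimum integer is 17.
Step size = 2.6/131072 V = 19.836 µV.
RMS noise = LSB/√12 = 5.73 µV.

5.73 µV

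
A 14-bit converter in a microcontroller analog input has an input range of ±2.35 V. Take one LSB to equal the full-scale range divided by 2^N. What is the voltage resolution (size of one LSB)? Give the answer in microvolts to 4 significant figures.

286.9 µV

Span: 2.35 V − (-2.35 V) = 4.7 V.
There are 2^14 = 16384 steps.
LSB = 4.7 V / 2^14 = 286.9 µV.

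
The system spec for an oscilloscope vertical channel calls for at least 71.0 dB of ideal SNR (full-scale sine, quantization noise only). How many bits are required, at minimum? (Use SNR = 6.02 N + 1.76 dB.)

12 bits

N ≥ (71.0 − 1.76)/6.02 = 11.502 → N_min = 12.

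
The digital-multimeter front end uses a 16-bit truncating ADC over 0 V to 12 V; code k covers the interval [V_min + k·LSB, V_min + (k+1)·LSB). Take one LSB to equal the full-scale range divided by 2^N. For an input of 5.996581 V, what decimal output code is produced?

Full-scale range = 12 V. LSB = 12 V / 2^16 ≈ 183.1 µV.
code = ⌊(V_in − V_min)/LSB⌋ = ⌊(V_in − V_min) × 2^16 / range⌋
     = ⌊(5.996581 − (0)) × 65536 / 12⌋ = ⌊5.996581 × 65536/12⌋
     = ⌊32749.328⌋ = 32749.

32749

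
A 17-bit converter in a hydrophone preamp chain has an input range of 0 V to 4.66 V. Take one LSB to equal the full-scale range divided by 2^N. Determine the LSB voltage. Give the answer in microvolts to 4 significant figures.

35.55 µV

Span = 4.66 V.
2^17 = 131072 levels.
LSB = 4.66 V ÷ 2^17 = 4.66/131072 V = 35.55 µV.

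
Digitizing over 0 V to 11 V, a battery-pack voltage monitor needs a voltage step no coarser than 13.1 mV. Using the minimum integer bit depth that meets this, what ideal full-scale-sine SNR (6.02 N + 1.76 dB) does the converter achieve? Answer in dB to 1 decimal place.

Full-scale range = 11 V.
Required number of levels: 11/13.1 mV = 839.69; smallest N with 2^N ≥ that is 10.
SNR = 6.02 × 10 + 1.76 = 61.96 dB.

62.0 dB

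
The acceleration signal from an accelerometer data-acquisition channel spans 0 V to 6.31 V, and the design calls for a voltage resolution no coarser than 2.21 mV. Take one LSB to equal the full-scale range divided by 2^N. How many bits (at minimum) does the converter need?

12 bits

Range is 6.31 V.
Need 2^N ≥ 6.31 V / 2.21 mV = 2855 → N_min = 12.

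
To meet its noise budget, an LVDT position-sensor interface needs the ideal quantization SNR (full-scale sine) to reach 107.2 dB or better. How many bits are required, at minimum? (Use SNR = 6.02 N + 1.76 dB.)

Required N = ⌈(107.2 − 1.76)/6.02⌉ = ⌈17.515⌉ = 18.

18 bits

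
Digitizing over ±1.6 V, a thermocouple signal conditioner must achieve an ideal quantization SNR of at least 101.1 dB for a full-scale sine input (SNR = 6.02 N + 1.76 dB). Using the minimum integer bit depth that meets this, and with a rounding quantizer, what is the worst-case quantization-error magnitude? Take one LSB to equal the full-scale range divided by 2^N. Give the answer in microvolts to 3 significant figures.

The full-scale span is 1.6 − (-1.6) = 3.2 V.
Required N = ⌈(101.1 − 1.76)/6.02⌉ = ⌈16.502⌉ = 17.
LSB = 3.2 V / 2^17 = 24.414 µV.
Max error for round-to-nearest is LSB/2 = 12.2 µV.

12.2 µV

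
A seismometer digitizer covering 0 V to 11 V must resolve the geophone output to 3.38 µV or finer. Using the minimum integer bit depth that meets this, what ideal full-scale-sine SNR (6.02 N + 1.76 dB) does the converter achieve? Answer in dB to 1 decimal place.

V_FS = 11 V.
Need 2^N ≥ 11 V / 3.38 µV = 3.254e6 → N_min = 22.
Ideal SNR at N = 22: 6.02·22 + 1.76 = 134.2 dB.

134.2 dB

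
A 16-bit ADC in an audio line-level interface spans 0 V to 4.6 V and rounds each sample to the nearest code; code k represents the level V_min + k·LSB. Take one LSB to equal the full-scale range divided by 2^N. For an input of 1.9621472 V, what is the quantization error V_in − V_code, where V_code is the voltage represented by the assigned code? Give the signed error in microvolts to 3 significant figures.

Span = 4.6 V. LSB = 4.6 V / 2^16 ≈ 70.19 µV.
(V_in − V_min)/LSB = (1.9621472 − (0)) × 65536/4.6 = 27954.6258 → nearest code k = 27955.
Reconstructed level: 0 + 27955 × 4.6/65536 V = 1.9621734619 V.
Error = V_in − V_code = 1.9621472 − (1.9621734619) = −26.3 µV.

−26.3 µV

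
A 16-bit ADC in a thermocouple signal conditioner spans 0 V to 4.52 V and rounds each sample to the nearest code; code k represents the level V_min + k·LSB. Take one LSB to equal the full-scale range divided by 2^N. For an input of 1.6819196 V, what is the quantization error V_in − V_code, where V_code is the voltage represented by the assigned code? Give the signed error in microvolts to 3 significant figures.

+23.8 µV

Range is 4.52 V. LSB = 4.52 V / 2^16 ≈ 68.97 µV.
(V_in − V_min)/LSB = (1.6819196 − (0)) × 65536/4.52 = 24386.3458 → nearest code k = 24386.
V_code = 0 + (24386/65536) × 4.52 = 1.6818957520 V.
Error = V_in − V_code = 1.6819196 − (1.6818957520) = +23.8 µV.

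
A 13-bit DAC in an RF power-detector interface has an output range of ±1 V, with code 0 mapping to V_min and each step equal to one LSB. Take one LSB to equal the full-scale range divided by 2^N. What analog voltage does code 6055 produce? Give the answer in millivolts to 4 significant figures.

The full-scale span is 1 − (-1) = 2 V. LSB = 2 V / 2^13.
V_out = -1 + 6055 × (2/8192) V
      = -1 + 1.47827 = 0.478271 V.

478.3 mV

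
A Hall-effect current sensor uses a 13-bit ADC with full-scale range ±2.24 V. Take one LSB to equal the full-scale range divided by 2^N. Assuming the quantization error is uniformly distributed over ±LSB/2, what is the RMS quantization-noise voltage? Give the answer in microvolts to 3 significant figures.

158 µV

Full-scale range = 2.24 V − (-2.24 V) = 4.48 V.
Step size = 4.48/8192 V = 0.54688 mV.
For a uniform distribution on [−LSB/2, +LSB/2], V_rms = LSB/√12 = 0.54688 mV/3.4641 = 158 µV.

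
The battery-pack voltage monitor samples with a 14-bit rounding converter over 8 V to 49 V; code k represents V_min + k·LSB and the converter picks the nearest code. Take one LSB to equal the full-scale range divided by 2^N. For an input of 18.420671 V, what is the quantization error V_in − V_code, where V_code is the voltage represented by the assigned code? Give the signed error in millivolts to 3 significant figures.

+0.505 mV

Span: 49 V − (8 V) = 41 V. LSB = 41 V / 2^14 ≈ 2.502 mV.
(18.420671 − (8)) / LSB = 10.420671 × 16384/41 = 4164.2018. Nearest integer: k = 4164.
V_code = 8 + (4164/16384) × 41 = 18.420166016 V.
e = 18.420671 − (18.420166016) = +0.505 mV.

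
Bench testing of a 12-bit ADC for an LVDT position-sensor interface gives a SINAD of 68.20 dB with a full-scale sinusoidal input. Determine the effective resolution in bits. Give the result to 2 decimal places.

11.04 bits

(68.20 − 1.76) / 6.02 = 66.44/6.02 = 11.0365 effective bits.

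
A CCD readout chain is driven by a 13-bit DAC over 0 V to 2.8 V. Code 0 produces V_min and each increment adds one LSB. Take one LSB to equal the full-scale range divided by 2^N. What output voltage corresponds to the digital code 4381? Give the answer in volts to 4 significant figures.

Range is 2.8 V. LSB = 2.8 V / 2^13.
V_out = V_min + code × LSB = 0 V + 4381 × 2.8 V / 8192
      = 0 V + 1.49741 V = 1.49741 V.

1.497 V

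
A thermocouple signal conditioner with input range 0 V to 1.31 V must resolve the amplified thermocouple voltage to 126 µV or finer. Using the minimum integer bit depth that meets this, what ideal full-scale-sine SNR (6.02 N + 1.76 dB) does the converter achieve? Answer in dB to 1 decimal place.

Range is 1.31 V.
Required number of levels: 1.31/126 µV = 10397; smallest N with 2^N ≥ that is 14.
6.02(14) + 1.76 = 86.04 dB.

86.0 dB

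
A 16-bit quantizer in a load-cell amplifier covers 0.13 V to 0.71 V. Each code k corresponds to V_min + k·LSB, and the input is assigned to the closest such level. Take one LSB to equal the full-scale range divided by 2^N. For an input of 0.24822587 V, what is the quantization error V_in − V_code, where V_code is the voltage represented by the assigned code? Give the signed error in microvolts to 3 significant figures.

Full-scale range = 0.71 V − (0.13 V) = 0.58 V. LSB = 0.58 V / 2^16 ≈ 8.850 µV.
(V_in − V_min)/LSB = (0.24822587 − (0.13)) × 65536/0.58 = 13358.7080 → nearest code k = 13359.
Reconstructed level: 0.13 + 13359 × 0.58/65536 V = 0.24822845459 V.
V_in − V_code = 0.24822587 − (0.24822845459) = −2.58 µV.

−2.58 µV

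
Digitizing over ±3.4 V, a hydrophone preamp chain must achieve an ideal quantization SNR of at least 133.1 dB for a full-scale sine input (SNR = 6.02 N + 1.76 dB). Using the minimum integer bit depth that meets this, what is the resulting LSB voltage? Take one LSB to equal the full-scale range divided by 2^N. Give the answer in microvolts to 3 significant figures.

1.62 µV

Range = 3.4 − (-3.4) = 6.8 V.
6.02 N + 1.76 ≥ 133.1 gives N ≥ 21.817, so the minimum integer is 22.
Step size = 6.8/4194304 V = 1.62 µV.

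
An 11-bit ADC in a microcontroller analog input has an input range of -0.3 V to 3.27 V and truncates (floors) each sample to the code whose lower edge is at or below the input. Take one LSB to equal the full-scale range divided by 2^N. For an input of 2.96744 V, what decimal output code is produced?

1874

The full-scale span is 3.27 − (-0.3) = 3.57 V. LSB = 3.57 V / 2^11 ≈ 1.743 mV.
code = ⌊(V_in − V_min)/LSB⌋ = ⌊(V_in − V_min) × 2^11 / range⌋
     = ⌊(2.96744 − (-0.3)) × 2048 / 3.57⌋ = ⌊3.26744 × 2048/3.57⌋
     = ⌊1874.431⌋ = 1874.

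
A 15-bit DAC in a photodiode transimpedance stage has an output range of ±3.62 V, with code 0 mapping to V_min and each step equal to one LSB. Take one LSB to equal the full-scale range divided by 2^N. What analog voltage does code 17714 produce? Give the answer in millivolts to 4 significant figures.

The full-scale span is 3.62 − (-3.62) = 7.24 V. LSB = 7.24 V / 2^15.
V_out = -3.62 + 17714 × (7.24/32768) V
      = -3.62 V + 3.91386 V = 0.293860 V.

293.9 mV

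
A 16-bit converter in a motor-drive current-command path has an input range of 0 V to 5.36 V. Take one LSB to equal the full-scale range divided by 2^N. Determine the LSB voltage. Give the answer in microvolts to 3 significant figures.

81.8 µV

Range is 5.36 V.
2^16 = 65536 levels.
Step size = 5.36/65536 V = 81.8 µV.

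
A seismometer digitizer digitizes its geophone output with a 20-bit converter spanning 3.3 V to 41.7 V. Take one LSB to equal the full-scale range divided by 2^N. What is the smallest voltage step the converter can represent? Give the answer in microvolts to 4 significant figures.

36.62 µV

The full-scale span is 41.7 − (3.3) = 38.4 V.
Number of codes = 2^20 = 1048576.
One LSB is 38.4 V / 1048576 = 36.62 µV.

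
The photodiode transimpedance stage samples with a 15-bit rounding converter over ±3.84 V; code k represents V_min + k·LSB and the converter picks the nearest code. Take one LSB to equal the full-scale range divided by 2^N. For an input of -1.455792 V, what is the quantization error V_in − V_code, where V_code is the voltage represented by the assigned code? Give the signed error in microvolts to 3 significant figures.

−88.9 µV

The full-scale span is 3.84 − (-3.84) = 7.68 V. LSB = 7.68 V / 2^15 ≈ 234.4 µV.
(-1.455792 − (-3.84)) / LSB = 2.384208 × 32768/7.68 = 10172.6208. Nearest integer: k = 10173.
V_code = V_min + k × range/2^15 = -3.84 + 10173 × 7.68/32768 = -1.4557031250 V.
Error = V_in − V_code = -1.455792 − (-1.4557031250) = −88.9 µV.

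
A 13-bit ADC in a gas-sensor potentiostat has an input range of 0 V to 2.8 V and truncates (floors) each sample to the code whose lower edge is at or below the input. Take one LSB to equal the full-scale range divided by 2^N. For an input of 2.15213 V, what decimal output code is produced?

6296

Full-scale range = 2.8 V. LSB = 2.8 V / 2^13 ≈ 341.8 µV.
code = ⌊(V_in − V_min)/LSB⌋ = ⌊(V_in − V_min) × 2^13 / range⌋
     = ⌊(2.15213 − (0)) × 8192 / 2.8⌋ = ⌊2.15213 × 8192/2.8⌋
     = ⌊6296.517⌋ = 6296.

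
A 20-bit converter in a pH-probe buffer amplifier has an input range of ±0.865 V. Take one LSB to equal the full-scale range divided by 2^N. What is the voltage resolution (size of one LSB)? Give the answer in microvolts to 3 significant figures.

1.65 µV

Range = 0.865 − (-0.865) = 1.73 V.
Number of codes = 2^20 = 1048576.
Step size = 1.73/1048576 V = 1.65 µV.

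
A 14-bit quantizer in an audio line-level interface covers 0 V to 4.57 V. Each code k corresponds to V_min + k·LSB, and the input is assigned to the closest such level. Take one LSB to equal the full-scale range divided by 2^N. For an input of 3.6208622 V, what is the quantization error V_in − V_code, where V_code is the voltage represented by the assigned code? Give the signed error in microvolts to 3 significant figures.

+63.2 µV

Range is 4.57 V. LSB = 4.57 V / 2^14 ≈ 278.9 µV.
(V_in − V_min)/LSB = (3.6208622 − (0)) × 16384/4.57 = 12981.2268 → nearest code k = 12981.
V_code = V_min + k × range/2^14 = 0 + 12981 × 4.57/16384 = 3.6207989502 V.
Error = V_in − V_code = 3.6208622 − (3.6207989502) = +63.2 µV.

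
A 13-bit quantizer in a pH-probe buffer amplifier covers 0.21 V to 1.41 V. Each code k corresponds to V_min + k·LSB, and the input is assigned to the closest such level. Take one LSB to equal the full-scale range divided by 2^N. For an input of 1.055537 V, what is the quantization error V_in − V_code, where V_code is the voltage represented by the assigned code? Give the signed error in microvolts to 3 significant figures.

Full-scale range = 1.41 V − (0.21 V) = 1.2 V. LSB = 1.2 V / 2^13 ≈ 146.5 µV.
(1.055537 − (0.21)) / LSB = 0.845537 × 8192/1.2 = 5772.1993. Nearest integer: k = 5772.
Reconstructed level: 0.21 + 5772 × 1.2/8192 V = 1.055507813 V.
e = 1.055537 − (1.055507813) = +29.2 µV.

+29.2 µV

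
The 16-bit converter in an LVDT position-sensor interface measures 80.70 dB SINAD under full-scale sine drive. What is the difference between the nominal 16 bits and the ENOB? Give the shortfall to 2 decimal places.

2.89 bits

ENOB = (SINAD − 1.76)/6.02 = (80.70 − 1.76)/6.02 = 13.1130 bits.
Shortfall = 16 − 13.1130 = 2.8870 bits.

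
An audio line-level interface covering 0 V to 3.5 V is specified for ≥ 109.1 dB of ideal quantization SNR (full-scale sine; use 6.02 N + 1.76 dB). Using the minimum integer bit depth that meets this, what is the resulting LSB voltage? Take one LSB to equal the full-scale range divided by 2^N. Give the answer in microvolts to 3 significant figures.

Full-scale range = 3.5 V.
Required N = ⌈(109.1 − 1.76)/6.02⌉ = ⌈17.831⌉ = 18.
LSB = 3.5 V ÷ 2^18 = 3.5/262144 V = 13.4 µV.

13.4 µV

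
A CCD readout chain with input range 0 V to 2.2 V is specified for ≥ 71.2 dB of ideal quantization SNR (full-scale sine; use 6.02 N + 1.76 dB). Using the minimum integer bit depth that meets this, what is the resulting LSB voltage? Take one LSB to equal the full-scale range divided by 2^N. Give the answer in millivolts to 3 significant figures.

0.537 mV

V_FS = 2.2 V.
Required N = ⌈(71.2 − 1.76)/6.02⌉ = ⌈11.535⌉ = 12.
One LSB is 2.2 V / 4096 = 0.537 mV.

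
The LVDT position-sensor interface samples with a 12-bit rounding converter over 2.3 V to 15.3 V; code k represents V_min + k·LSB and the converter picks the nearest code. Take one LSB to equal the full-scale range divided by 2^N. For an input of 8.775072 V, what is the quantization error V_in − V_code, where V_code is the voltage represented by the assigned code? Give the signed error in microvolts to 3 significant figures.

+463 µV

Full-scale range = 15.3 V − (2.3 V) = 13 V. LSB = 13 V / 2^12 ≈ 3.174 mV.
(V_in − V_min)/LSB = (8.775072 − (2.3)) × 4096/13 = 2040.1458 → nearest code k = 2040.
V_code = V_min + k × range/2^12 = 2.3 + 2040 × 13/4096 = 8.774609375 V.
V_in − V_code = 8.775072 − (8.774609375) = +463 µV.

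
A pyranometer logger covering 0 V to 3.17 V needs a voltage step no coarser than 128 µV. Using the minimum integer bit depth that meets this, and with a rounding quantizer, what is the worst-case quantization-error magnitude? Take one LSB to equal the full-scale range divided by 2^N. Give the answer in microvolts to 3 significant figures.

Span = 3.17 V.
Required number of levels: 3.17/128 µV = 24766; smallest N with 2^N ≥ that is 15.
Step size = 3.17/32768 V = 96.741 µV.
Max error for round-to-nearest is LSB/2 = 48.4 µV.

48.4 µV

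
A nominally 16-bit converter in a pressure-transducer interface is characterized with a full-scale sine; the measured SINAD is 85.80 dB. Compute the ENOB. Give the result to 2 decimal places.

(85.80 − 1.76) / 6.02 = 84.04/6.02 = 13.9601 effective bits.

13.96 bits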